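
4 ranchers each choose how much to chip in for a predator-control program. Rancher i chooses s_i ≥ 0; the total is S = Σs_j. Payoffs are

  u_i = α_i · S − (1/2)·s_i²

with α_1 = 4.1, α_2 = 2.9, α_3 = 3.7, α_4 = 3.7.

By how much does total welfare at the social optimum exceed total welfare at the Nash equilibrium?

Rancher i's FOC: ∂u_i/∂s_i = α_i − s_i = 0, so s_i* = α_i.
NE contributions = (4.1, 2.9, 3.7, 3.7); S = 14.4.
W^NE = (Σα)·S − ½Σα_i² = 14.4² − ½·52.6 = 181.06.
Planner sets s_i = Σα_j = 14.4 for every i, so S^SO = 4·14.4 = 57.6.
W^SO = (Σα)·S^SO − ½·4·(Σα)² = (4/2)·14.4² = 414.72.
Deadweight loss = W^SO − W^NE = 233.66.

233.66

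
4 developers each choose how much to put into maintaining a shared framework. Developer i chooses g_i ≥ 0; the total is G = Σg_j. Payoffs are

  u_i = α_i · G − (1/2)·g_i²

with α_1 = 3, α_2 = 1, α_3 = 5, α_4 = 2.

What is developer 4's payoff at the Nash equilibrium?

Developer i's FOC: ∂u_i/∂g_i = α_i − g_i = 0, so g_i* = α_i.
NE contributions = (3, 1, 5, 2); G = 11.
u_4 = α_4·G − ½·(g_4)² = 2·11 − ½·2² = 20.

20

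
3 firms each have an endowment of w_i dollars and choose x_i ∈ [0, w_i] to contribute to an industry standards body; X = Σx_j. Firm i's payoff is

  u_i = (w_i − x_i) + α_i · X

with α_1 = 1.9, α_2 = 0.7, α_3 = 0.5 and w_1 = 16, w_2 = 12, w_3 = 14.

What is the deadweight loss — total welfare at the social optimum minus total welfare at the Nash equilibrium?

∂u_i/∂x_i = α_i − 1, so firm i contributes w_i if α_i > 1, else 0.
α_i > 1 for i ∈ {1}; NE contributions (16, 0, 0), X = 16.
W^NE = Σw_i − X^NE + (Σα_i)·X^NE = 42 + 2.1·16 = 75.6.
Planner: ∂(Σu_j)/∂x_i = Σα_j − 1 = 2.1 > 0, so everyone contributes w_i; X^SO = 42, W^SO = 42 + 2.1·42 = 130.2.
Deadweight loss = 54.6.

54.6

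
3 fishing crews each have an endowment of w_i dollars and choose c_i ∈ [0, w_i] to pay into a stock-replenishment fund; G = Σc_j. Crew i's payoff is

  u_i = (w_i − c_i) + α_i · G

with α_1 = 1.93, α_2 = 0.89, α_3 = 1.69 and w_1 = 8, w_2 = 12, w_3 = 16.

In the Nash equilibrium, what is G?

∂u_i/∂c_i = α_i − 1, so crew i contributes w_i if α_i > 1, else 0.
α_i > 1 for i ∈ {1, 3}; NE contributions (8, 0, 16), G = 24.

24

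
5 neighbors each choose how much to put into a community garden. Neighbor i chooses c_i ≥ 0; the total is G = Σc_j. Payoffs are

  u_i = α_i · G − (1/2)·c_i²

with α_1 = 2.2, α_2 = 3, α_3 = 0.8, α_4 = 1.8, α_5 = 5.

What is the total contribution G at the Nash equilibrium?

Neighbor i's FOC: ∂u_i/∂c_i = α_i − c_i = 0, so c_i* = α_i.
NE contributions = (2.2, 3, 0.8, 1.8, 5); G = 12.8.

12.8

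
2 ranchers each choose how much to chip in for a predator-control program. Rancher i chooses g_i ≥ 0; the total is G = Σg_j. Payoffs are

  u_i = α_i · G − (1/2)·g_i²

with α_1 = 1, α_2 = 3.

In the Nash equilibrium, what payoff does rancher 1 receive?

Rancher i's FOC: ∂u_i/∂g_i = α_i − g_i = 0, so g_i* = α_i.
NE contributions = (1, 3); G = 4.
u_1 = α_1·G − ½·(g_1)² = 1·4 − ½·1² = 3.5.

3.5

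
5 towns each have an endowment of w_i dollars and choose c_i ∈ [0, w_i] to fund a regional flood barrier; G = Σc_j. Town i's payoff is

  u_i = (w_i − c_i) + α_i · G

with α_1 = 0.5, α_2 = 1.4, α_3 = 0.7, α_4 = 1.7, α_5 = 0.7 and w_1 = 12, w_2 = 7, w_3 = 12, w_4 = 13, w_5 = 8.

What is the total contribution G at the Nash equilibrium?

∂u_i/∂c_i = α_i − 1, so town i contributes w_i if α_i > 1, else 0.
α_i > 1 for i ∈ {2, 4}; NE contributions (0, 7, 0, 13, 0), G = 20.

20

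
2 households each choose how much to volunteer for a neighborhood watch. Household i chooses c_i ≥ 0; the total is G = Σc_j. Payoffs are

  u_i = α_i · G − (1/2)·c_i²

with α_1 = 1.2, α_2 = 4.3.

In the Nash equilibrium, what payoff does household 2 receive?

Household i's FOC: ∂u_i/∂c_i = α_i − c_i = 0, so c_i* = α_i.
NE contributions = (1.2, 4.3); G = 5.5.
u_2 = α_2·G − ½·(c_2)² = 4.3·5.5 − ½·4.3² = 14.405.

14.405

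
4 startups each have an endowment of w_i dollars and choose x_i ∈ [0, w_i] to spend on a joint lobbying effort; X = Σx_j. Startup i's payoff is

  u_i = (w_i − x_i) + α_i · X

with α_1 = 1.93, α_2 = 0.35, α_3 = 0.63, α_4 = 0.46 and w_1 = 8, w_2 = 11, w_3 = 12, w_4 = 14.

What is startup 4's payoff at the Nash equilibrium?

17.68

∂u_i/∂x_i = α_i − 1, so startup i contributes w_i if α_i > 1, else 0.
α_i > 1 for i ∈ {1}; NE contributions (8, 0, 0, 0), X = 8.
u_4 = (14 − 0) + 0.46·8 = 17.68.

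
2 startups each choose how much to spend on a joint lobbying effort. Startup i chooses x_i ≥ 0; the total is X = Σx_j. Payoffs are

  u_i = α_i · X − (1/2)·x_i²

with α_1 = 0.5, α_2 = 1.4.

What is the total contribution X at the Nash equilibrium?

Startup i's FOC: ∂u_i/∂x_i = α_i − x_i = 0, so x_i* = α_i.
NE contributions = (0.5, 1.4); X = 1.9.

1.9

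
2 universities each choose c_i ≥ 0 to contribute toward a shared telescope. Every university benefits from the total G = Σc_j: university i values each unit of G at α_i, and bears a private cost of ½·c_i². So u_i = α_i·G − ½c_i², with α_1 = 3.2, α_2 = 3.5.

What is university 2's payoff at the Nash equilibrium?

17.325

University i's FOC: ∂u_i/∂c_i = α_i − c_i = 0, so c_i* = α_i.
NE contributions = (3.2, 3.5); G = 6.7.
u_2 = α_2·G − ½·(c_2)² = 3.5·6.7 − ½·3.5² = 17.325.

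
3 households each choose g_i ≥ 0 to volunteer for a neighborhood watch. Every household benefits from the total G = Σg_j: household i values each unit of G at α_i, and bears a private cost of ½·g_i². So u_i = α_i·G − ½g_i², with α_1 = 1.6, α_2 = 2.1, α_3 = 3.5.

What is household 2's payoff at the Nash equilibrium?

Household i's FOC: ∂u_i/∂g_i = α_i − g_i = 0, so g_i* = α_i.
NE contributions = (1.6, 2.1, 3.5); G = 7.2.
u_2 = α_2·G − ½·(g_2)² = 2.1·7.2 − ½·2.1² = 12.915.

12.915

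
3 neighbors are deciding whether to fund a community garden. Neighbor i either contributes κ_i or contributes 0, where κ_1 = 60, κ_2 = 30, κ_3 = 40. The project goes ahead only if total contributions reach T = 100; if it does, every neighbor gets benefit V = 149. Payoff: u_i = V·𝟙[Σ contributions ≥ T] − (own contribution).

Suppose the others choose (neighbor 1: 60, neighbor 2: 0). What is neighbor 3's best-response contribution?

40

Others' total = 60. Contributing 40 brings total to 100 ≥ 100: gain V − κ_3 = 109.
Best response: 40.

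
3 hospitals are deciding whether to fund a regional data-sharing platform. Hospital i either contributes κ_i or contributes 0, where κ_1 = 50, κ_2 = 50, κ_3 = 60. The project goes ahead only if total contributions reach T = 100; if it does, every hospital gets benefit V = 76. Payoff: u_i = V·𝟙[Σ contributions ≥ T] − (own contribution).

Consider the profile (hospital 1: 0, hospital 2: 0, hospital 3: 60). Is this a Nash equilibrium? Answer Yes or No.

No

Total = 60 < 100: not provided.
Hospital 1 (pledges 0, payoff 0): pledging 50 → total 110, payoff 26. Profitable deviation.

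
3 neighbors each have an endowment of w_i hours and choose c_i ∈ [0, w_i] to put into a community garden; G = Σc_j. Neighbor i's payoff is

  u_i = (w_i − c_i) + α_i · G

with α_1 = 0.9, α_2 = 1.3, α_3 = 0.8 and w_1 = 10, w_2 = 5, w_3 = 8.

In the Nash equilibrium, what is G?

∂u_i/∂c_i = α_i − 1, so neighbor i contributes w_i if α_i > 1, else 0.
α_i > 1 for i ∈ {2}; NE contributions (0, 5, 0), G = 5.

5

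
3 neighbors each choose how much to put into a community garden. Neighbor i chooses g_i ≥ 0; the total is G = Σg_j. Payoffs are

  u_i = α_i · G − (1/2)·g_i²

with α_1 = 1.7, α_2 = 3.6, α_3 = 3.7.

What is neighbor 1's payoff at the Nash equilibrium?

Neighbor i's FOC: ∂u_i/∂g_i = α_i − g_i = 0, so g_i* = α_i.
NE contributions = (1.7, 3.6, 3.7); G = 9.
u_1 = α_1·G − ½·(g_1)² = 1.7·9 − ½·1.7² = 13.855.

13.855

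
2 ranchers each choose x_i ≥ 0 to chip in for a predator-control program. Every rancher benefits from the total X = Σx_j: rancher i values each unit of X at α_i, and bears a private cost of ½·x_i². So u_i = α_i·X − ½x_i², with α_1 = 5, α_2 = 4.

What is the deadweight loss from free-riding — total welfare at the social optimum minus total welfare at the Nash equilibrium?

20.5

Rancher i's FOC: ∂u_i/∂x_i = α_i − x_i = 0, so x_i* = α_i.
NE contributions = (5, 4); X = 9.
W^NE = (Σα)·X − ½Σα_i² = 9² − ½·41 = 60.5.
Planner sets x_i = Σα_j = 9 for every i, so X^SO = 2·9 = 18.
W^SO = (Σα)·X^SO − ½·2·(Σα)² = (2/2)·9² = 81.
Deadweight loss = W^SO − W^NE = 20.5.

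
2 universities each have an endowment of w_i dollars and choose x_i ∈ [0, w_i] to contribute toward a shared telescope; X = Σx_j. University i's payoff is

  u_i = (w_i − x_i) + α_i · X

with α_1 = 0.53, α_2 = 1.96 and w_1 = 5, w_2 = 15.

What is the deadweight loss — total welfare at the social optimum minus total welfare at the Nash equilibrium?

∂u_i/∂x_i = α_i − 1, so university i contributes w_i if α_i > 1, else 0.
α_i > 1 for i ∈ {2}; NE contributions (0, 15), X = 15.
W^NE = Σw_i − X^NE + (Σα_i)·X^NE = 20 + 1.49·15 = 42.35.
Planner: ∂(Σu_j)/∂x_i = Σα_j − 1 = 1.49 > 0, so everyone contributes w_i; X^SO = 20, W^SO = 20 + 1.49·20 = 49.8.
Deadweight loss = 7.45.

7.45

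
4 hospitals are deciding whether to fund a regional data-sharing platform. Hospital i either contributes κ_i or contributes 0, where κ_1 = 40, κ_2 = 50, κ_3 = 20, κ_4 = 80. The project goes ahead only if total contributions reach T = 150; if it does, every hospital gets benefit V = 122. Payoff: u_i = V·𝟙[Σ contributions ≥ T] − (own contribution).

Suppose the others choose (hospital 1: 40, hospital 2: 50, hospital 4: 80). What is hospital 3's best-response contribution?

Others' total = 170 ≥ 150; contributing adds cost 20 for no extra benefit.
Best response: 0.

0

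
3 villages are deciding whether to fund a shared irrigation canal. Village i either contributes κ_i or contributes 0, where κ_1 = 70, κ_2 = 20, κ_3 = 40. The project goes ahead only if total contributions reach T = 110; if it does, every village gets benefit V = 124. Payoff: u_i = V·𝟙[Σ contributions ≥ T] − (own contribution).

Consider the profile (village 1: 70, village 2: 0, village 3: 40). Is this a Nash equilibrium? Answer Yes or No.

Yes

Total = 110 ≥ 110: provided.
Village 1 (pledges 70, payoff 54): dropping to 0 → total 40, payoff 0. No gain.
Village 2 (pledges 0, payoff 124): pledging 20 → total 130, payoff 104. No gain.
Village 3 (pledges 40, payoff 84): dropping to 0 → total 70, payoff 0. No gain.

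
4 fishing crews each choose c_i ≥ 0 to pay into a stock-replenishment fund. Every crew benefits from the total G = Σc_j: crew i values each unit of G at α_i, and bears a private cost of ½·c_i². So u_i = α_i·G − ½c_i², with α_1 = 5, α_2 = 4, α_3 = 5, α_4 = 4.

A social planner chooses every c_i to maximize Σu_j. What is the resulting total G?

Planner FOC: ∂(Σu_j)/∂c_i = (Σα_j) − c_i = 0, so c_i^SO = Σα_j = 18 for every i; G^SO = 72.

72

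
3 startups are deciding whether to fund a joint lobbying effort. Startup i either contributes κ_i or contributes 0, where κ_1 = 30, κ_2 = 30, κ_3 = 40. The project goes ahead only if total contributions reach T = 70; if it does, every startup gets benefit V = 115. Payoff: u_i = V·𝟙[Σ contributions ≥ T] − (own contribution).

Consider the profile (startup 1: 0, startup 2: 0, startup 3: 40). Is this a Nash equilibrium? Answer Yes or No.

No

Total = 40 < 70: not provided.
Startup 1 (pledges 0, payoff 0): pledging 30 → total 70, payoff 85. Profitable deviation.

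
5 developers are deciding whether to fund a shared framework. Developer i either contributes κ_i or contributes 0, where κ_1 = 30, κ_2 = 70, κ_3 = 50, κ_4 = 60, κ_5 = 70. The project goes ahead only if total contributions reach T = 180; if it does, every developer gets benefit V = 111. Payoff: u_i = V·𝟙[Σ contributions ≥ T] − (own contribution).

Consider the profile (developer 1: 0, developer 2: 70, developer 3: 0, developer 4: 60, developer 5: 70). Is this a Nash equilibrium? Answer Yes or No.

Total = 200 ≥ 180: provided.
Developer 1 (pledges 0, payoff 111): pledging 30 → total 230, payoff 81. No gain.
Developer 2 (pledges 70, payoff 41): dropping to 0 → total 130, payoff 0. No gain.
Developer 3 (pledges 0, payoff 111): pledging 50 → total 250, payoff 61. No gain.
Developer 4 (pledges 60, payoff 51): dropping to 0 → total 140, payoff 0. No gain.
Developer 5 (pledges 70, payoff 41): dropping to 0 → total 130, payoff 0. No gain.

Yes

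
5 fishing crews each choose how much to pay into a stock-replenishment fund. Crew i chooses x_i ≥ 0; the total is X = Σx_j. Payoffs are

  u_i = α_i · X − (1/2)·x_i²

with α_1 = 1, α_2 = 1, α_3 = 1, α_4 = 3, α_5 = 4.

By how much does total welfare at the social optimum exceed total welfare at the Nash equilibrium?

164

Crew i's FOC: ∂u_i/∂x_i = α_i − x_i = 0, so x_i* = α_i.
NE contributions = (1, 1, 1, 3, 4); X = 10.
W^NE = (Σα)·X − ½Σα_i² = 10² − ½·28 = 86.
Planner sets x_i = Σα_j = 10 for every i, so X^SO = 5·10 = 50.
W^SO = (Σα)·X^SO − ½·5·(Σα)² = (5/2)·10² = 250.
Deadweight loss = W^SO − W^NE = 164.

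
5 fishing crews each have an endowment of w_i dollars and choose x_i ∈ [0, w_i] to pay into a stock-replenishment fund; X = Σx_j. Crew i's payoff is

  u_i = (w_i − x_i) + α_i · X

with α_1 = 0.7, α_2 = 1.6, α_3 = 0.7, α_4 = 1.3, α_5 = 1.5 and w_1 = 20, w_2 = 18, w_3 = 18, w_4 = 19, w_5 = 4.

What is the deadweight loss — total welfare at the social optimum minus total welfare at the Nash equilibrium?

182.4

∂u_i/∂x_i = α_i − 1, so crew i contributes w_i if α_i > 1, else 0.
α_i > 1 for i ∈ {2, 4, 5}; NE contributions (0, 18, 0, 19, 4), X = 41.
W^NE = Σw_i − X^NE + (Σα_i)·X^NE = 79 + 4.8·41 = 275.8.
Planner: ∂(Σu_j)/∂x_i = Σα_j − 1 = 4.8 > 0, so everyone contributes w_i; X^SO = 79, W^SO = 79 + 4.8·79 = 458.2.
Deadweight loss = 182.4.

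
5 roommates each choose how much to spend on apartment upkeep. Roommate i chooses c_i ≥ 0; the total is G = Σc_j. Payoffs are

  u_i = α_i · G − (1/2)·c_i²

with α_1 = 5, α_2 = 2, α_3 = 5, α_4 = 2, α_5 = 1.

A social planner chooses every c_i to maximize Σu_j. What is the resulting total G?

Planner FOC: ∂(Σu_j)/∂c_i = (Σα_j) − c_i = 0, so c_i^SO = Σα_j = 15 for every i; G^SO = 75.

75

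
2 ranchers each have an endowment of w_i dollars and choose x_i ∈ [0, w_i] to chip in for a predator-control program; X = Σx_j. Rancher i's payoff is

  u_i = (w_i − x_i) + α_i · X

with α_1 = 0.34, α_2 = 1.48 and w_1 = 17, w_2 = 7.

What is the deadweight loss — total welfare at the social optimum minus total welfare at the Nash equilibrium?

∂u_i/∂x_i = α_i − 1, so rancher i contributes w_i if α_i > 1, else 0.
α_i > 1 for i ∈ {2}; NE contributions (0, 7), X = 7.
W^NE = Σw_i − X^NE + (Σα_i)·X^NE = 24 + 0.82·7 = 29.74.
Planner: ∂(Σu_j)/∂x_i = Σα_j − 1 = 0.82 > 0, so everyone contributes w_i; X^SO = 24, W^SO = 24 + 0.82·24 = 43.68.
Deadweight loss = 13.94.

13.94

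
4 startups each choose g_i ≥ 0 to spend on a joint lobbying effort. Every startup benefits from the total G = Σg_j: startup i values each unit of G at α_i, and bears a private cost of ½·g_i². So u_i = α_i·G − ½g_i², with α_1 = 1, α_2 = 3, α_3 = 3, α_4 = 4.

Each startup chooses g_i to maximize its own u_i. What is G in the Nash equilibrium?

Startup i's FOC: ∂u_i/∂g_i = α_i − g_i = 0, so g_i* = α_i.
NE contributions = (1, 3, 3, 4); G = 11.

11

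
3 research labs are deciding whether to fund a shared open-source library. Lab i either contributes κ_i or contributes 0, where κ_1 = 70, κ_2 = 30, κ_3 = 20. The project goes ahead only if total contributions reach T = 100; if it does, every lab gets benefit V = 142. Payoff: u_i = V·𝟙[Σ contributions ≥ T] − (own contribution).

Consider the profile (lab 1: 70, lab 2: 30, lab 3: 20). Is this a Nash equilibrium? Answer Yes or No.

Total = 120 ≥ 100: provided.
Lab 1 (pledges 70, payoff 72): dropping to 0 → total 50, payoff 0. No gain.
Lab 2 (pledges 30, payoff 112): dropping to 0 → total 90, payoff 0. No gain.
Lab 3 (pledges 20, payoff 122): dropping to 0 → total 100, payoff 142. Profitable deviation.

No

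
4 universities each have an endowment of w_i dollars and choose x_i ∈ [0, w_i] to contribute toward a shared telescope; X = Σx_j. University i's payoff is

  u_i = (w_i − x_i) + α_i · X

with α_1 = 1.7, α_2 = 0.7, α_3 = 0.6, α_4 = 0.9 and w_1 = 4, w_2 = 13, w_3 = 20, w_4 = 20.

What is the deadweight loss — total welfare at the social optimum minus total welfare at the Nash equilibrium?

153.7

∂u_i/∂x_i = α_i − 1, so university i contributes w_i if α_i > 1, else 0.
α_i > 1 for i ∈ {1}; NE contributions (4, 0, 0, 0), X = 4.
W^NE = Σw_i − X^NE + (Σα_i)·X^NE = 57 + 2.9·4 = 68.6.
Planner: ∂(Σu_j)/∂x_i = Σα_j − 1 = 2.9 > 0, so everyone contributes w_i; X^SO = 57, W^SO = 57 + 2.9·57 = 222.3.
Deadweight loss = 153.7.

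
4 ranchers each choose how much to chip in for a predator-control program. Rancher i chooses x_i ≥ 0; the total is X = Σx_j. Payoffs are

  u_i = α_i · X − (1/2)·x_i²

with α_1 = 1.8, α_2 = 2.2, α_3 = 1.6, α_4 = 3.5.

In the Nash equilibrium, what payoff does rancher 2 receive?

17.6

Rancher i's FOC: ∂u_i/∂x_i = α_i − x_i = 0, so x_i* = α_i.
NE contributions = (1.8, 2.2, 1.6, 3.5); X = 9.1.
u_2 = α_2·X − ½·(x_2)² = 2.2·9.1 − ½·2.2² = 17.6.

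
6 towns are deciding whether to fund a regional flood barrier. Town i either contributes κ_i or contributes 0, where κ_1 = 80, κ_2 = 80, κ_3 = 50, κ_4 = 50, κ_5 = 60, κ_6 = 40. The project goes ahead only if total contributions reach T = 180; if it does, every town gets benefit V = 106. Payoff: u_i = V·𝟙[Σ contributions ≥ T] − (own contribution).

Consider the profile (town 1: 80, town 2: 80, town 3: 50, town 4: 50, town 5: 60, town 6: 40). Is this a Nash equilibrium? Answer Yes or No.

No

Total = 360 ≥ 180: provided.
Town 1 (pledges 80, payoff 26): dropping to 0 → total 280, payoff 106. Profitable deviation.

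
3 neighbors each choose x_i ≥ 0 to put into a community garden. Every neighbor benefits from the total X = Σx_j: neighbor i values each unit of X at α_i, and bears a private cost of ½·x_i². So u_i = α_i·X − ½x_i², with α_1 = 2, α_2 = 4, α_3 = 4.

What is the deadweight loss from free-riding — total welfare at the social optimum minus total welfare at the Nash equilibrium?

Neighbor i's FOC: ∂u_i/∂x_i = α_i − x_i = 0, so x_i* = α_i.
NE contributions = (2, 4, 4); X = 10.
W^NE = (Σα)·X − ½Σα_i² = 10² − ½·36 = 82.
Planner sets x_i = Σα_j = 10 for every i, so X^SO = 3·10 = 30.
W^SO = (Σα)·X^SO − ½·3·(Σα)² = (3/2)·10² = 150.
Deadweight loss = W^SO − W^NE = 68.

68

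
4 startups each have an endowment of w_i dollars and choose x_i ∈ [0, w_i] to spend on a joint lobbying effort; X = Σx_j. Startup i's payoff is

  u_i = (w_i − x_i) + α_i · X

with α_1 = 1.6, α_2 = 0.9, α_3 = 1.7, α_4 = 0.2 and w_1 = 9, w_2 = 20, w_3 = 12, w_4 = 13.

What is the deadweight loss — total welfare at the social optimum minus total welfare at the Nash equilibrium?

∂u_i/∂x_i = α_i − 1, so startup i contributes w_i if α_i > 1, else 0.
α_i > 1 for i ∈ {1, 3}; NE contributions (9, 0, 12, 0), X = 21.
W^NE = Σw_i − X^NE + (Σα_i)·X^NE = 54 + 3.4·21 = 125.4.
Planner: ∂(Σu_j)/∂x_i = Σα_j − 1 = 3.4 > 0, so everyone contributes w_i; X^SO = 54, W^SO = 54 + 3.4·54 = 237.6.
Deadweight loss = 112.2.

112.2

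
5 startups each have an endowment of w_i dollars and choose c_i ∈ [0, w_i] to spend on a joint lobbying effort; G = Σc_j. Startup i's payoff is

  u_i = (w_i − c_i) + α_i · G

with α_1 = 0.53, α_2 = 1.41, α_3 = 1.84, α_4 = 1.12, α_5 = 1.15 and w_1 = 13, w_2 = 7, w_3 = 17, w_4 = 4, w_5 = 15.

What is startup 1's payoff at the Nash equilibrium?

∂u_i/∂c_i = α_i − 1, so startup i contributes w_i if α_i > 1, else 0.
α_i > 1 for i ∈ {2, 3, 4, 5}; NE contributions (0, 7, 17, 4, 15), G = 43.
u_1 = (13 − 0) + 0.53·43 = 35.79.

35.79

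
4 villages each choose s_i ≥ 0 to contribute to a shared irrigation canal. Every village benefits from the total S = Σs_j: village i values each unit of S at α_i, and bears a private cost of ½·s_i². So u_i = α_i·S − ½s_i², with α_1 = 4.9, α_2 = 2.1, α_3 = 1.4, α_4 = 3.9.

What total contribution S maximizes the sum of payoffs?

49.2

Planner FOC: ∂(Σu_j)/∂s_i = (Σα_j) − s_i = 0, so s_i^SO = Σα_j = 12.3 for every i; S^SO = 49.2.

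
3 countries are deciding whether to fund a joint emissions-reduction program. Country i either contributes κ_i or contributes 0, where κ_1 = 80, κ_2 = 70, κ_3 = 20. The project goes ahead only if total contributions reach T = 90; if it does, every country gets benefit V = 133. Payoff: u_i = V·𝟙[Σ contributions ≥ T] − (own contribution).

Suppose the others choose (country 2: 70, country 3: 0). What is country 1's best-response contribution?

80

Others' total = 70. Contributing 80 brings total to 150 ≥ 90: gain V − κ_1 = 53.
Best response: 80.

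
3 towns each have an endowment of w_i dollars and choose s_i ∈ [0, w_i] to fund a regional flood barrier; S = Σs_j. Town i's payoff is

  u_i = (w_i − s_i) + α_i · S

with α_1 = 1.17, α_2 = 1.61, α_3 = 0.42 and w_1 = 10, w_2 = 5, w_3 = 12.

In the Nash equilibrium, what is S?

∂u_i/∂s_i = α_i − 1, so town i contributes w_i if α_i > 1, else 0.
α_i > 1 for i ∈ {1, 2}; NE contributions (10, 5, 0), S = 15.

15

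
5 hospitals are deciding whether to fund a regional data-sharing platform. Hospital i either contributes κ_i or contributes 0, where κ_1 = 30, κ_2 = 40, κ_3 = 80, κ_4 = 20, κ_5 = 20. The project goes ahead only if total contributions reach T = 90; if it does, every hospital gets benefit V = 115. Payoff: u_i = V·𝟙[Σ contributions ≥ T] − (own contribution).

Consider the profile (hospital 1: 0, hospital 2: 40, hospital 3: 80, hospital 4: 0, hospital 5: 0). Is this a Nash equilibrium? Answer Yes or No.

Yes

Total = 120 ≥ 90: provided.
Hospital 1 (pledges 0, payoff 115): pledging 30 → total 150, payoff 85. No gain.
Hospital 2 (pledges 40, payoff 75): dropping to 0 → total 80, payoff 0. No gain.
Hospital 3 (pledges 80, payoff 35): dropping to 0 → total 40, payoff 0. No gain.
Hospital 4 (pledges 0, payoff 115): pledging 20 → total 140, payoff 95. No gain.
Hospital 5 (pledges 0, payoff 115): pledging 20 → total 140, payoff 95. No gain.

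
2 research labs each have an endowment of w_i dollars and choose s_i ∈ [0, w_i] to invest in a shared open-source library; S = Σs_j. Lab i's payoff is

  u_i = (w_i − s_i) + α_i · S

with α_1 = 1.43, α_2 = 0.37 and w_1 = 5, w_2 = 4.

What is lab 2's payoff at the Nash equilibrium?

5.85

∂u_i/∂s_i = α_i − 1, so lab i contributes w_i if α_i > 1, else 0.
α_i > 1 for i ∈ {1}; NE contributions (5, 0), S = 5.
u_2 = (4 − 0) + 0.37·5 = 5.85.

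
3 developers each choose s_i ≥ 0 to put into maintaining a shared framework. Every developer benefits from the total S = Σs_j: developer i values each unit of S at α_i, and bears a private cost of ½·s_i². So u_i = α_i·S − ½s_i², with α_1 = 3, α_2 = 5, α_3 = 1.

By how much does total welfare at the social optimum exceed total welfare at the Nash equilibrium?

58

Developer i's FOC: ∂u_i/∂s_i = α_i − s_i = 0, so s_i* = α_i.
NE contributions = (3, 5, 1); S = 9.
W^NE = (Σα)·S − ½Σα_i² = 9² − ½·35 = 63.5.
Planner sets s_i = Σα_j = 9 for every i, so S^SO = 3·9 = 27.
W^SO = (Σα)·S^SO − ½·3·(Σα)² = (3/2)·9² = 121.5.
Deadweight loss = W^SO − W^NE = 58.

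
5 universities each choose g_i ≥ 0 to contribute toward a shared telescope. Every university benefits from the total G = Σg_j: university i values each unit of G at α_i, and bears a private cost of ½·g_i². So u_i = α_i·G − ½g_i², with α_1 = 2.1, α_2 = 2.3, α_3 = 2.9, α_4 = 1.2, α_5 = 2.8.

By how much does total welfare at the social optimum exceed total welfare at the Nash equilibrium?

University i's FOC: ∂u_i/∂g_i = α_i − g_i = 0, so g_i* = α_i.
NE contributions = (2.1, 2.3, 2.9, 1.2, 2.8); G = 11.3.
W^NE = (Σα)·G − ½Σα_i² = 11.3² − ½·27.39 = 113.995.
Planner sets g_i = Σα_j = 11.3 for every i, so G^SO = 5·11.3 = 56.5.
W^SO = (Σα)·G^SO − ½·5·(Σα)² = (5/2)·11.3² = 319.225.
Deadweight loss = W^SO − W^NE = 205.23.

205.23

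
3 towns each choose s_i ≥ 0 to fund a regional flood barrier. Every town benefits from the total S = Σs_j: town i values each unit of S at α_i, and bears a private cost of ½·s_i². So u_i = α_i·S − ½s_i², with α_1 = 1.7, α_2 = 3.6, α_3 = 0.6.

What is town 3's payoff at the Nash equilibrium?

Town i's FOC: ∂u_i/∂s_i = α_i − s_i = 0, so s_i* = α_i.
NE contributions = (1.7, 3.6, 0.6); S = 5.9.
u_3 = α_3·S − ½·(s_3)² = 0.6·5.9 − ½·0.6² = 3.36.

3.36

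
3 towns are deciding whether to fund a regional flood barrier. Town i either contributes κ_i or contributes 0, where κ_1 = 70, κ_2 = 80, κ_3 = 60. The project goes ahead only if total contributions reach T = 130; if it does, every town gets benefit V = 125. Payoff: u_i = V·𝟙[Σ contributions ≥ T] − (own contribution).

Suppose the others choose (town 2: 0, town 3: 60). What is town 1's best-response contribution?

70

Others' total = 60. Contributing 70 brings total to 130 ≥ 130: gain V − κ_1 = 55.
Best response: 70.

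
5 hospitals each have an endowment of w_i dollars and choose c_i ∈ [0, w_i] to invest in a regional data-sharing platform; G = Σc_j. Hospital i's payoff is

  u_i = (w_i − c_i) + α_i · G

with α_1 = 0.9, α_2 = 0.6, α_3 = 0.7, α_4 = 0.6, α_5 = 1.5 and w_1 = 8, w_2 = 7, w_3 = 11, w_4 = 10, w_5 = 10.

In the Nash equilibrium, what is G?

10

∂u_i/∂c_i = α_i − 1, so hospital i contributes w_i if α_i > 1, else 0.
α_i > 1 for i ∈ {5}; NE contributions (0, 0, 0, 0, 10), G = 10.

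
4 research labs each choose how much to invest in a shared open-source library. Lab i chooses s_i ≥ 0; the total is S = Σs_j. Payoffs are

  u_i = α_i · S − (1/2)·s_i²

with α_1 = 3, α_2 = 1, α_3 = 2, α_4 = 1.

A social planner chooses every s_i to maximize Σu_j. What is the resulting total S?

Planner FOC: ∂(Σu_j)/∂s_i = (Σα_j) − s_i = 0, so s_i^SO = Σα_j = 7 for every i; S^SO = 28.

28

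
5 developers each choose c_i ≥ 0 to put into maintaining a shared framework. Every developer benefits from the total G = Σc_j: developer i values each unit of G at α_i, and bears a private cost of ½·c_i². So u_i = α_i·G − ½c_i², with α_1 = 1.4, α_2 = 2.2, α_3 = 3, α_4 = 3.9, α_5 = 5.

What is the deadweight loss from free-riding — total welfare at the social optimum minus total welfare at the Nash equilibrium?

388.38

Developer i's FOC: ∂u_i/∂c_i = α_i − c_i = 0, so c_i* = α_i.
NE contributions = (1.4, 2.2, 3, 3.9, 5); G = 15.5.
W^NE = (Σα)·G − ½Σα_i² = 15.5² − ½·56.01 = 212.245.
Planner sets c_i = Σα_j = 15.5 for every i, so G^SO = 5·15.5 = 77.5.
W^SO = (Σα)·G^SO − ½·5·(Σα)² = (5/2)·15.5² = 600.625.
Deadweight loss = W^SO − W^NE = 388.38.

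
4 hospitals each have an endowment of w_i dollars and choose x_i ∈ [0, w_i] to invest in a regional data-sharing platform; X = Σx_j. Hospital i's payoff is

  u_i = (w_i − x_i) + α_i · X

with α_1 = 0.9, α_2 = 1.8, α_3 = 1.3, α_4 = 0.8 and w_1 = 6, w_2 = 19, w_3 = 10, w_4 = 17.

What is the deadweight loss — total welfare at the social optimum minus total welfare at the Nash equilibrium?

87.4

∂u_i/∂x_i = α_i − 1, so hospital i contributes w_i if α_i > 1, else 0.
α_i > 1 for i ∈ {2, 3}; NE contributions (0, 19, 10, 0), X = 29.
W^NE = Σw_i − X^NE + (Σα_i)·X^NE = 52 + 3.8·29 = 162.2.
Planner: ∂(Σu_j)/∂x_i = Σα_j − 1 = 3.8 > 0, so everyone contributes w_i; X^SO = 52, W^SO = 52 + 3.8·52 = 249.6.
Deadweight loss = 87.4.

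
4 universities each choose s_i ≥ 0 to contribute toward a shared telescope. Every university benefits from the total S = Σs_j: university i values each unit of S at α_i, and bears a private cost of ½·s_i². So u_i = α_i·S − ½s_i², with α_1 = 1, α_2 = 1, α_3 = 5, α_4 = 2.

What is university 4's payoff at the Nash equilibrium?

University i's FOC: ∂u_i/∂s_i = α_i − s_i = 0, so s_i* = α_i.
NE contributions = (1, 1, 5, 2); S = 9.
u_4 = α_4·S − ½·(s_4)² = 2·9 − ½·2² = 16.

16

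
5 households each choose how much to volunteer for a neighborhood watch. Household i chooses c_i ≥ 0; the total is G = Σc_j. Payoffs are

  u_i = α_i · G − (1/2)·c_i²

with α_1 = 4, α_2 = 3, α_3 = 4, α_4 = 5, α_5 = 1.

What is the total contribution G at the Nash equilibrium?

17

Household i's FOC: ∂u_i/∂c_i = α_i − c_i = 0, so c_i* = α_i.
NE contributions = (4, 3, 4, 5, 1); G = 17.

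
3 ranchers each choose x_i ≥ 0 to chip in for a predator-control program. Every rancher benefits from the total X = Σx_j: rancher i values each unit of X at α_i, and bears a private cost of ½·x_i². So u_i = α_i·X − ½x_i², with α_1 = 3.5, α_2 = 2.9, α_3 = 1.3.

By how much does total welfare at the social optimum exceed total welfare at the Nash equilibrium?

Rancher i's FOC: ∂u_i/∂x_i = α_i − x_i = 0, so x_i* = α_i.
NE contributions = (3.5, 2.9, 1.3); X = 7.7.
W^NE = (Σα)·X − ½Σα_i² = 7.7² − ½·22.35 = 48.115.
Planner sets x_i = Σα_j = 7.7 for every i, so X^SO = 3·7.7 = 23.1.
W^SO = (Σα)·X^SO − ½·3·(Σα)² = (3/2)·7.7² = 88.935.
Deadweight loss = W^SO − W^NE = 40.82.

40.82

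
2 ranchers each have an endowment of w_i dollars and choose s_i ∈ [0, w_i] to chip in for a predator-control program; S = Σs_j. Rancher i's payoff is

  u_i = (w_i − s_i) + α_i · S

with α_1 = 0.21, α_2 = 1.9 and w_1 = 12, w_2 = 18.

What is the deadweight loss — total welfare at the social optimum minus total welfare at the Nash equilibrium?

∂u_i/∂s_i = α_i − 1, so rancher i contributes w_i if α_i > 1, else 0.
α_i > 1 for i ∈ {2}; NE contributions (0, 18), S = 18.
W^NE = Σw_i − S^NE + (Σα_i)·S^NE = 30 + 1.11·18 = 49.98.
Planner: ∂(Σu_j)/∂s_i = Σα_j − 1 = 1.11 > 0, so everyone contributes w_i; S^SO = 30, W^SO = 30 + 1.11·30 = 63.3.
Deadweight loss = 13.32.

13.32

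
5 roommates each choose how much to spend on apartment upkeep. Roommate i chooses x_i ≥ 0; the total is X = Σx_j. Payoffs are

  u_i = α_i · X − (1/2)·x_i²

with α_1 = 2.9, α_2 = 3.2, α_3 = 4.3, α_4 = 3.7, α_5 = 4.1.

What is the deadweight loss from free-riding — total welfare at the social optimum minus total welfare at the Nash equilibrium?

530.68

Roommate i's FOC: ∂u_i/∂x_i = α_i − x_i = 0, so x_i* = α_i.
NE contributions = (2.9, 3.2, 4.3, 3.7, 4.1); X = 18.2.
W^NE = (Σα)·X − ½Σα_i² = 18.2² − ½·67.64 = 297.42.
Planner sets x_i = Σα_j = 18.2 for every i, so X^SO = 5·18.2 = 91.
W^SO = (Σα)·X^SO − ½·5·(Σα)² = (5/2)·18.2² = 828.1.
Deadweight loss = W^SO − W^NE = 530.68.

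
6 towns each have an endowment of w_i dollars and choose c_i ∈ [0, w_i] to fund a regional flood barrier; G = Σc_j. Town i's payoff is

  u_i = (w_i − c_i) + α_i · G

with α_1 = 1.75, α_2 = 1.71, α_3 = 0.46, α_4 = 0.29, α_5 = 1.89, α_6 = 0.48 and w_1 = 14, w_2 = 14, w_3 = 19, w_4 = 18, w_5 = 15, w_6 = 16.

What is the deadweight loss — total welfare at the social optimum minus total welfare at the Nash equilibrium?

295.74

∂u_i/∂c_i = α_i − 1, so town i contributes w_i if α_i > 1, else 0.
α_i > 1 for i ∈ {1, 2, 5}; NE contributions (14, 14, 0, 0, 15, 0), G = 43.
W^NE = Σw_i − G^NE + (Σα_i)·G^NE = 96 + 5.58·43 = 335.94.
Planner: ∂(Σu_j)/∂c_i = Σα_j − 1 = 5.58 > 0, so everyone contributes w_i; G^SO = 96, W^SO = 96 + 5.58·96 = 631.68.
Deadweight loss = 295.74.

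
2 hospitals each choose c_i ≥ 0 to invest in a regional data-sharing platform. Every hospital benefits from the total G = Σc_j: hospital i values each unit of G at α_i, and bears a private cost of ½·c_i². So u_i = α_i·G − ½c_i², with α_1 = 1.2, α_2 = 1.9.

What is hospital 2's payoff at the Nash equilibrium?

4.085

Hospital i's FOC: ∂u_i/∂c_i = α_i − c_i = 0, so c_i* = α_i.
NE contributions = (1.2, 1.9); G = 3.1.
u_2 = α_2·G − ½·(c_2)² = 1.9·3.1 − ½·1.9² = 4.085.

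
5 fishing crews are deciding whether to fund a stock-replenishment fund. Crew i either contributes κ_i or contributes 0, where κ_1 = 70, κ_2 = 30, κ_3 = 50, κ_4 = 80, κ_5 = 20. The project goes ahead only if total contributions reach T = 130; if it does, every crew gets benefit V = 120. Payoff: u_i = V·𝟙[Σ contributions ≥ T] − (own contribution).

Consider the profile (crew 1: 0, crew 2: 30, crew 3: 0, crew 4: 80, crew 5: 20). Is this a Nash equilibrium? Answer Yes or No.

Total = 130 ≥ 130: provided.
Crew 1 (pledges 0, payoff 120): pledging 70 → total 200, payoff 50. No gain.
Crew 2 (pledges 30, payoff 90): dropping to 0 → total 100, payoff 0. No gain.
Crew 3 (pledges 0, payoff 120): pledging 50 → total 180, payoff 70. No gain.
Crew 4 (pledges 80, payoff 40): dropping to 0 → total 50, payoff 0. No gain.
Crew 5 (pledges 20, payoff 100): dropping to 0 → total 110, payoff 0. No gain.

Yes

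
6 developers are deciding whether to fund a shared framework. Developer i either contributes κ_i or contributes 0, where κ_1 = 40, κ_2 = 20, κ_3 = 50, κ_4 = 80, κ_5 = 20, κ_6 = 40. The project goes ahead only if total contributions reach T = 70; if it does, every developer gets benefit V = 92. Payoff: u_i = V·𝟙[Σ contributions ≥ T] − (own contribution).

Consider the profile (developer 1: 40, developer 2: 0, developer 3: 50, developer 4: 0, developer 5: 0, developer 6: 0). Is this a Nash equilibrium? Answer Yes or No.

Yes

Total = 90 ≥ 70: provided.
Developer 1 (pledges 40, payoff 52): dropping to 0 → total 50, payoff 0. No gain.
Developer 2 (pledges 0, payoff 92): pledging 20 → total 110, payoff 72. No gain.
Developer 3 (pledges 50, payoff 42): dropping to 0 → total 40, payoff 0. No gain.
Developer 4 (pledges 0, payoff 92): pledging 80 → total 170, payoff 12. No gain.
Developer 5 (pledges 0, payoff 92): pledging 20 → total 110, payoff 72. No gain.
Developer 6 (pledges 0, payoff 92): pledging 40 → total 130, payoff 52. No gain.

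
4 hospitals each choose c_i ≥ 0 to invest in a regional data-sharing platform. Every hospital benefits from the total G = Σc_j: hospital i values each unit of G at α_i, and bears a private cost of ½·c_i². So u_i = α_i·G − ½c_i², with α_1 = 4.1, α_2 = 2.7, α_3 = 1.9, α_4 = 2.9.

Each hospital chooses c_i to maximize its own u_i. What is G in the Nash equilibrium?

Hospital i's FOC: ∂u_i/∂c_i = α_i − c_i = 0, so c_i* = α_i.
NE contributions = (4.1, 2.7, 1.9, 2.9); G = 11.6.

11.6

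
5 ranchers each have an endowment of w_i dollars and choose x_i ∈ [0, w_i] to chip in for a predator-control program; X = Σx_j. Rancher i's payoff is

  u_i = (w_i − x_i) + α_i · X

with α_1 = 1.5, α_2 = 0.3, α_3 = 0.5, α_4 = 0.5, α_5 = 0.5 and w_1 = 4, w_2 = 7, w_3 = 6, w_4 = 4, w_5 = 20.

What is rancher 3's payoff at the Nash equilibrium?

8

∂u_i/∂x_i = α_i − 1, so rancher i contributes w_i if α_i > 1, else 0.
α_i > 1 for i ∈ {1}; NE contributions (4, 0, 0, 0, 0), X = 4.
u_3 = (6 − 0) + 0.5·4 = 8.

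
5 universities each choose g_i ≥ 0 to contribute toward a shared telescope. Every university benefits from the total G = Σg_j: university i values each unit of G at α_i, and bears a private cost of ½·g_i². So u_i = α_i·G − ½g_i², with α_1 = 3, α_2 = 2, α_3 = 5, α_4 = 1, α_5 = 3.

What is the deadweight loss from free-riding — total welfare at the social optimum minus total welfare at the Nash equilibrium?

University i's FOC: ∂u_i/∂g_i = α_i − g_i = 0, so g_i* = α_i.
NE contributions = (3, 2, 5, 1, 3); G = 14.
W^NE = (Σα)·G − ½Σα_i² = 14² − ½·48 = 172.
Planner sets g_i = Σα_j = 14 for every i, so G^SO = 5·14 = 70.
W^SO = (Σα)·G^SO − ½·5·(Σα)² = (5/2)·14² = 490.
Deadweight loss = W^SO − W^NE = 318.

318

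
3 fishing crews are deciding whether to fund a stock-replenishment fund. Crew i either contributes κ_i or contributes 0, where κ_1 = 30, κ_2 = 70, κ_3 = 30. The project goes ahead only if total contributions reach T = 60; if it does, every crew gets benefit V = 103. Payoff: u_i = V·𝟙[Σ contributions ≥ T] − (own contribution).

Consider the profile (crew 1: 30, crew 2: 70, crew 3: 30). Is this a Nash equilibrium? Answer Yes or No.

No

Total = 130 ≥ 60: provided.
Crew 1 (pledges 30, payoff 73): dropping to 0 → total 100, payoff 103. Profitable deviation.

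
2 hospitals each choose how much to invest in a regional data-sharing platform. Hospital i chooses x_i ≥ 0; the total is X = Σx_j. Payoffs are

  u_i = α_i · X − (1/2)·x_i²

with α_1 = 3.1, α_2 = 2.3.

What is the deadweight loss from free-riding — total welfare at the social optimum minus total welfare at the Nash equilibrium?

7.45

Hospital i's FOC: ∂u_i/∂x_i = α_i − x_i = 0, so x_i* = α_i.
NE contributions = (3.1, 2.3); X = 5.4.
W^NE = (Σα)·X − ½Σα_i² = 5.4² − ½·14.9 = 21.71.
Planner sets x_i = Σα_j = 5.4 for every i, so X^SO = 2·5.4 = 10.8.
W^SO = (Σα)·X^SO − ½·2·(Σα)² = (2/2)·5.4² = 29.16.
Deadweight loss = W^SO − W^NE = 7.45.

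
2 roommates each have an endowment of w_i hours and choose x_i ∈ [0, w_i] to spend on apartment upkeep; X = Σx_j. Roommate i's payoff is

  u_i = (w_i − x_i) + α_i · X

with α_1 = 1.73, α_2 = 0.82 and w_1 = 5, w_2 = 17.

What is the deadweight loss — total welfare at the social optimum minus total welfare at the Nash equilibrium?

26.35

∂u_i/∂x_i = α_i − 1, so roommate i contributes w_i if α_i > 1, else 0.
α_i > 1 for i ∈ {1}; NE contributions (5, 0), X = 5.
W^NE = Σw_i − X^NE + (Σα_i)·X^NE = 22 + 1.55·5 = 29.75.
Planner: ∂(Σu_j)/∂x_i = Σα_j − 1 = 1.55 > 0, so everyone contributes w_i; X^SO = 22, W^SO = 22 + 1.55·22 = 56.1.
Deadweight loss = 26.35.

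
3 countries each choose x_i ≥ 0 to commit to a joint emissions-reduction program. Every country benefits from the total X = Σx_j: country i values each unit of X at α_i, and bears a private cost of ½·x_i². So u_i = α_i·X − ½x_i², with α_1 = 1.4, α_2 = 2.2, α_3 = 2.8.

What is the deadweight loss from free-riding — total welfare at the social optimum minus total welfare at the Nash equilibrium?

27.8

Country i's FOC: ∂u_i/∂x_i = α_i − x_i = 0, so x_i* = α_i.
NE contributions = (1.4, 2.2, 2.8); X = 6.4.
W^NE = (Σα)·X − ½Σα_i² = 6.4² − ½·14.64 = 33.64.
Planner sets x_i = Σα_j = 6.4 for every i, so X^SO = 3·6.4 = 19.2.
W^SO = (Σα)·X^SO − ½·3·(Σα)² = (3/2)·6.4² = 61.44.
Deadweight loss = W^SO − W^NE = 27.8.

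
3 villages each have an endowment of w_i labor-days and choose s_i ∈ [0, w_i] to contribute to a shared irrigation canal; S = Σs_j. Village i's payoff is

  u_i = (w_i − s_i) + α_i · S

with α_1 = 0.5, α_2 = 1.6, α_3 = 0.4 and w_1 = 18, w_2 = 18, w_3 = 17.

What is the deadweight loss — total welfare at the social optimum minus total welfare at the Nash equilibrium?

52.5

∂u_i/∂s_i = α_i − 1, so village i contributes w_i if α_i > 1, else 0.
α_i > 1 for i ∈ {2}; NE contributions (0, 18, 0), S = 18.
W^NE = Σw_i − S^NE + (Σα_i)·S^NE = 53 + 1.5·18 = 80.
Planner: ∂(Σu_j)/∂s_i = Σα_j − 1 = 1.5 > 0, so everyone contributes w_i; S^SO = 53, W^SO = 53 + 1.5·53 = 132.5.
Deadweight loss = 52.5.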